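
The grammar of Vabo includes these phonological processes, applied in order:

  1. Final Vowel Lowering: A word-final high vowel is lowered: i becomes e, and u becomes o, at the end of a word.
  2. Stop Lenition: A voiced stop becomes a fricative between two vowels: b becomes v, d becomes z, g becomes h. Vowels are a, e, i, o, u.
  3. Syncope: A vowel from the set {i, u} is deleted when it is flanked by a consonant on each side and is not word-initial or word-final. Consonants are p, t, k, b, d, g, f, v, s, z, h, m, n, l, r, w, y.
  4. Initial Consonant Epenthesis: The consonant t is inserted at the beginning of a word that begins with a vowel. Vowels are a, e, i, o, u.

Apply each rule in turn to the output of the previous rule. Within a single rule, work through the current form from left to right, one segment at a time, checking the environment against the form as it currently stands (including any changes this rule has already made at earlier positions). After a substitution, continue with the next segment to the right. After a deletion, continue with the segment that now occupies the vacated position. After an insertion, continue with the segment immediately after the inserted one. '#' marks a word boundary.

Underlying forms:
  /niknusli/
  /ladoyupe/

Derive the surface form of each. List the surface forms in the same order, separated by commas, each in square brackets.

[nknsle], [lazoype]

/niknusli/:
  1 Final Vowel Lowering: [niknusli] → [niknusle]
  2 Stop Lenition: no change — [niknusle]
  3 Syncope: [niknusle] → [nknsle]
  4 Initial Consonant Epenthesis: no change — [nknsle]
/ladoyupe/:
  1 Final Vowel Lowering: no change — [ladoyupe]
  2 Stop Lenition: [ladoyupe] → [lazoyupe]
  3 Syncope: [lazoyupe] → [lazoype]
  4 Initial Consonant Epenthesis: no change — [lazoype]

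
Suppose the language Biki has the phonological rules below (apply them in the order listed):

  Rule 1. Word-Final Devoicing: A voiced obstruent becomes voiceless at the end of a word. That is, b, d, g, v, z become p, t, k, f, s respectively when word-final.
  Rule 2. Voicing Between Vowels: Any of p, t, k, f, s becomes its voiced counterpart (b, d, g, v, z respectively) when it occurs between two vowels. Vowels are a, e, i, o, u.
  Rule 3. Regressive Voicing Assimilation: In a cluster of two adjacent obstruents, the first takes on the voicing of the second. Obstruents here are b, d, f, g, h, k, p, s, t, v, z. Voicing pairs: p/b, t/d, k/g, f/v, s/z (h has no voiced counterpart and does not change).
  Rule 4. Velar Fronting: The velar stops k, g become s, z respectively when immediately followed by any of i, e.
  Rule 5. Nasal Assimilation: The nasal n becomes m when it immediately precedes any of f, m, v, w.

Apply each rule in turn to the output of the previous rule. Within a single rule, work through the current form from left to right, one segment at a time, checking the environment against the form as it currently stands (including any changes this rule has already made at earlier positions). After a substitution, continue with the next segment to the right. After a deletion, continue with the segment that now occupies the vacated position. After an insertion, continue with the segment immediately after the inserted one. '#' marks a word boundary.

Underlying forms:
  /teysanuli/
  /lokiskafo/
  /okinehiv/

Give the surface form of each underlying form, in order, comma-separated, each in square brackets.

/teysanuli/:
  Rule 1 Word-Final Devoicing: no change — [teysanuli]
  Rule 2 Voicing Between Vowels: no change — [teysanuli]
  Rule 3 Regressive Voicing Assimilation: no change — [teysanuli]
  Rule 4 Velar Fronting: no change — [teysanuli]
  Rule 5 Nasal Assimilation: no change — [teysanuli]
/lokiskafo/:
  Rule 1 Word-Final Devoicing: no change — [lokiskafo]
  Rule 2 Voicing Between Vowels: [lokiskafo] → [logiskavo]
  Rule 3 Regressive Voicing Assimilation: no change — [logiskavo]
  Rule 4 Velar Fronting: [logiskavo] → [loziskavo]
  Rule 5 Nasal Assimilation: no change — [loziskavo]
/okinehiv/:
  Rule 1 Word-Final Devoicing: [okinehiv] → [okinehif]
  Rule 2 Voicing Between Vowels: [okinehif] → [oginehif]
  Rule 3 Regressive Voicing Assimilation: no change — [oginehif]
  Rule 4 Velar Fronting: [oginehif] → [ozinehif]
  Rule 5 Nasal Assimilation: no change — [ozinehif]

[teysanuli], [loziskavo], [ozinehif]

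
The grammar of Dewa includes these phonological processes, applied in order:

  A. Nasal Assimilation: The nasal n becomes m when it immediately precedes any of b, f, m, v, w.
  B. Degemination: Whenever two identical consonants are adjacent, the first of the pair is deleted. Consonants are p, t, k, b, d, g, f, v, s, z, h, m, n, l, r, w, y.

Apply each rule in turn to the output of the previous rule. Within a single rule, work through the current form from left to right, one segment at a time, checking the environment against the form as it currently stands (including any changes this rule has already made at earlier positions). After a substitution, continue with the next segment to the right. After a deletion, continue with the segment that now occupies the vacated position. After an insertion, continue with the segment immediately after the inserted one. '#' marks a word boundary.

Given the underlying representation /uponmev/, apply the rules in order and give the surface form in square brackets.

A Nasal Assimilation: [uponmev] → [upommev]
B Degemination: [upommev] → [upomev]

[upomev]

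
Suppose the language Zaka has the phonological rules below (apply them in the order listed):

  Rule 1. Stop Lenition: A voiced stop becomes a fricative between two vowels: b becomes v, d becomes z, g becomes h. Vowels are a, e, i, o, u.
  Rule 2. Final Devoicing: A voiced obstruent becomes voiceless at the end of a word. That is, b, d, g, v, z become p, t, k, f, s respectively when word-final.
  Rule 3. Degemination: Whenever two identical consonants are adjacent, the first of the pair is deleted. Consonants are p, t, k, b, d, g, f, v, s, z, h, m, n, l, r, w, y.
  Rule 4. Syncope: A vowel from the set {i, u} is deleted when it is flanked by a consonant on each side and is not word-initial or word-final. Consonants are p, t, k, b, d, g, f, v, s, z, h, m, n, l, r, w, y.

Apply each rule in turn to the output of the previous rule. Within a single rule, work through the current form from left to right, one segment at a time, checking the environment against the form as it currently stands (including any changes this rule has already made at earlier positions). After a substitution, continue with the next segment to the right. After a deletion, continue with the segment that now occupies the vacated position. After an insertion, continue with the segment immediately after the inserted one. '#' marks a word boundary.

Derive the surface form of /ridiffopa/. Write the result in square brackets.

Rule 1 Stop Lenition: [ridiffopa] → [riziffopa]
Rule 2 Final Devoicing: no change — [riziffopa]
Rule 3 Degemination: [riziffopa] → [rizifopa]
Rule 4 Syncope: [rizifopa] → [rzfopa]

[rzfopa]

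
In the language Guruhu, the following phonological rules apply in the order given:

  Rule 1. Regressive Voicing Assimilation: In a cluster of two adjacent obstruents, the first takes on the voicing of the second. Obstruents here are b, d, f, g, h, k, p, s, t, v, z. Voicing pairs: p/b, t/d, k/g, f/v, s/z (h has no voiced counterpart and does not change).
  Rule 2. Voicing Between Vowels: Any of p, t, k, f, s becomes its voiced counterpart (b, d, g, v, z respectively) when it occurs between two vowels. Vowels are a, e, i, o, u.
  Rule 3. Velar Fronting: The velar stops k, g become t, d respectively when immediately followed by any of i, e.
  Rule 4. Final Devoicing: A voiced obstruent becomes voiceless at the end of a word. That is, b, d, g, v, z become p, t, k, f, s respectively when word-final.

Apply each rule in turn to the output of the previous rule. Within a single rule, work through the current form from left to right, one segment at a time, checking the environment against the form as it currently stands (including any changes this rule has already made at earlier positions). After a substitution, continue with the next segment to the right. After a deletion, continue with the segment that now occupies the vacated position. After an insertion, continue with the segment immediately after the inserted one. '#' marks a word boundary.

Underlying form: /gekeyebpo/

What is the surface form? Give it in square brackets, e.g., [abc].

[dedeyeppo]

Rule 1 Regressive Voicing Assimilation: [gekeyebpo] → [gekeyeppo]
Rule 2 Voicing Between Vowels: [gekeyeppo] → [gegeyeppo]
Rule 3 Velar Fronting: [gegeyeppo] → [dedeyeppo]
Rule 4 Final Devoicing: no change — [dedeyeppo]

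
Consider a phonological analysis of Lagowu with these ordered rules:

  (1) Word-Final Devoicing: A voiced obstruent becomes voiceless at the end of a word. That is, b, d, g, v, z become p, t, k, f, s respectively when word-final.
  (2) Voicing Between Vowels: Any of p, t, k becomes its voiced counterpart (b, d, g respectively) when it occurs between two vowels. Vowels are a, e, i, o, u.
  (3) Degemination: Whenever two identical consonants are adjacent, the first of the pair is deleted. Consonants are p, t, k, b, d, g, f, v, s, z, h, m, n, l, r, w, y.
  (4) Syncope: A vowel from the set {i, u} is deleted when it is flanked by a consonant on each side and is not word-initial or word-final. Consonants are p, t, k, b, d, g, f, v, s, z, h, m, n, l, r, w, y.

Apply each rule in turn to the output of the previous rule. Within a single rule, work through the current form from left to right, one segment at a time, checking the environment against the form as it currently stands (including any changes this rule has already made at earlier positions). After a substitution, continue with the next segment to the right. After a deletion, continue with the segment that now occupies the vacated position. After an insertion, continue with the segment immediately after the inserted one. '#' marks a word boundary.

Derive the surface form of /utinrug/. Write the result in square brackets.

[udnrk]

(1) Word-Final Devoicing: [utinrug] → [utinruk]
(2) Voicing Between Vowels: [utinruk] → [udinruk]
(3) Degemination: no change — [udinruk]
(4) Syncope: [udinruk] → [udnrk]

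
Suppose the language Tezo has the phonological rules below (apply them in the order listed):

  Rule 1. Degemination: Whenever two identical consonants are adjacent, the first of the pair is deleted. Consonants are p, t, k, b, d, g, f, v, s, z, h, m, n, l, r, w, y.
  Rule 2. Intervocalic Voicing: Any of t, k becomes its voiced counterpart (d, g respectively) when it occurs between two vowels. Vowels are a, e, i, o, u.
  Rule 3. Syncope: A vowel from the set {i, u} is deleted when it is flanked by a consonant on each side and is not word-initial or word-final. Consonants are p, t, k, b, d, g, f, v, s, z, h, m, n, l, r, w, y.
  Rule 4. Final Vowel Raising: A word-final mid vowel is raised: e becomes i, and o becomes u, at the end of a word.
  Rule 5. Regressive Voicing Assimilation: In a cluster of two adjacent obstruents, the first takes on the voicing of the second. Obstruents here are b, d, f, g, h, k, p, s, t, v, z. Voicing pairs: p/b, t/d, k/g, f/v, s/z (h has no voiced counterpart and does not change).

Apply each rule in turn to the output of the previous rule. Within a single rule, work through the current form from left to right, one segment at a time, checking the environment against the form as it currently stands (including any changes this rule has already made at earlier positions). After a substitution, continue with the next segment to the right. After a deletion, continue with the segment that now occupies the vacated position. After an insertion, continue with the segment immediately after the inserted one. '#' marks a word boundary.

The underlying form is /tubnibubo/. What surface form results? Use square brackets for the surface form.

[dbnbbu]

Rule 1 Degemination: no change — [tubnibubo]
Rule 2 Intervocalic Voicing: no change — [tubnibubo]
Rule 3 Syncope: [tubnibubo] → [tbnbbo]
Rule 4 Final Vowel Raising: [tbnbbo] → [tbnbbu]
Rule 5 Regressive Voicing Assimilation: [tbnbbu] → [dbnbbu]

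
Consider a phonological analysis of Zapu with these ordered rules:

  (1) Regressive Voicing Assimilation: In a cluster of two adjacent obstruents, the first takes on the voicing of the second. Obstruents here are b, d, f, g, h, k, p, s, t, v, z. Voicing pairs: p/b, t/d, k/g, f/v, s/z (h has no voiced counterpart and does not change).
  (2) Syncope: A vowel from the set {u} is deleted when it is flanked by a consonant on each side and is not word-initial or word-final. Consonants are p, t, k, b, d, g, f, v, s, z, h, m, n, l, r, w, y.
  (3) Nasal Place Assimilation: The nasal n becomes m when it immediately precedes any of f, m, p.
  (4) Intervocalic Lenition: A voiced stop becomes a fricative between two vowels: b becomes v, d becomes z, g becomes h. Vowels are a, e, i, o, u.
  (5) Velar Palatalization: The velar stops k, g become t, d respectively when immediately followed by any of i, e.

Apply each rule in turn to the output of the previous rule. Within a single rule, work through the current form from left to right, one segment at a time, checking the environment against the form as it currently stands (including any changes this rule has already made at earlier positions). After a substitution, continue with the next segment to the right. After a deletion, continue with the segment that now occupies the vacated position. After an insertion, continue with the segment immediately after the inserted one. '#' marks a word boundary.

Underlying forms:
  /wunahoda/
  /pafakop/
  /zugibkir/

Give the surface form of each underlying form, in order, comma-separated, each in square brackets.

/wunahoda/:
  (1) Regressive Voicing Assimilation: no change — [wunahoda]
  (2) Syncope: [wunahoda] → [wnahoda]
  (3) Nasal Place Assimilation: no change — [wnahoda]
  (4) Intervocalic Lenition: [wnahoda] → [wnahoza]
  (5) Velar Palatalization: no change — [wnahoza]
/pafakop/:
  (1) Regressive Voicing Assimilation: no change — [pafakop]
  (2) Syncope: no change — [pafakop]
  (3) Nasal Place Assimilation: no change — [pafakop]
  (4) Intervocalic Lenition: no change — [pafakop]
  (5) Velar Palatalization: no change — [pafakop]
/zugibkir/:
  (1) Regressive Voicing Assimilation: [zugibkir] → [zugipkir]
  (2) Syncope: [zugipkir] → [zgipkir]
  (3) Nasal Place Assimilation: no change — [zgipkir]
  (4) Intervocalic Lenition: no change — [zgipkir]
  (5) Velar Palatalization: [zgipkir] → [zdiptir]

[wnahoza], [pafakop], [zdiptir]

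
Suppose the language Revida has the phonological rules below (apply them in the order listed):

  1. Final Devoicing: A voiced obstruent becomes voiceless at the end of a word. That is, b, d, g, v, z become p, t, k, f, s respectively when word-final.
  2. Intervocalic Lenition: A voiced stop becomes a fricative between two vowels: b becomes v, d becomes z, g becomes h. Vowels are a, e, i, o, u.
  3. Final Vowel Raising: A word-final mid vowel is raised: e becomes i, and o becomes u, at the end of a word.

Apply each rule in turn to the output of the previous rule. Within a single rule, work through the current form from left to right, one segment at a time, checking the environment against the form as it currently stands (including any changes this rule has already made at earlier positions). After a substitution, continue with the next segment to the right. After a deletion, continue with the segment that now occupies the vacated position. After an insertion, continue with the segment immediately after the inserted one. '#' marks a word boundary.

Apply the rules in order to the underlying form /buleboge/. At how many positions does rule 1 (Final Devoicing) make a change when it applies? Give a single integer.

1 Final Devoicing: no change — [buleboge]
2 Intervocalic Lenition: [buleboge] → [bulevohe]
3 Final Vowel Raising: [bulevohe] → [bulevohi]
Rule 1 changed 0 position(s).

0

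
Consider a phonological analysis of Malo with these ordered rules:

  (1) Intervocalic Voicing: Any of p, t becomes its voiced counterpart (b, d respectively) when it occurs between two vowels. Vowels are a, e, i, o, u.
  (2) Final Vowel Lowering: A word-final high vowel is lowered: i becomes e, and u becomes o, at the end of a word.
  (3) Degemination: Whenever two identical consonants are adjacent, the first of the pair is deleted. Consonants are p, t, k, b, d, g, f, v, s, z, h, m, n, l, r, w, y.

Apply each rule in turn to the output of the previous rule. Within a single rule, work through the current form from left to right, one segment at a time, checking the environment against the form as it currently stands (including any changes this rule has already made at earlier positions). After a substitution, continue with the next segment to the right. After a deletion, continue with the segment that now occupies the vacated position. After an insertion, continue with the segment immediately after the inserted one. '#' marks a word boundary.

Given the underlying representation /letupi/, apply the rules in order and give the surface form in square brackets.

[ledube]

(1) Intervocalic Voicing: [letupi] → [ledubi]
(2) Final Vowel Lowering: [ledubi] → [ledube]
(3) Degemination: no change — [ledube]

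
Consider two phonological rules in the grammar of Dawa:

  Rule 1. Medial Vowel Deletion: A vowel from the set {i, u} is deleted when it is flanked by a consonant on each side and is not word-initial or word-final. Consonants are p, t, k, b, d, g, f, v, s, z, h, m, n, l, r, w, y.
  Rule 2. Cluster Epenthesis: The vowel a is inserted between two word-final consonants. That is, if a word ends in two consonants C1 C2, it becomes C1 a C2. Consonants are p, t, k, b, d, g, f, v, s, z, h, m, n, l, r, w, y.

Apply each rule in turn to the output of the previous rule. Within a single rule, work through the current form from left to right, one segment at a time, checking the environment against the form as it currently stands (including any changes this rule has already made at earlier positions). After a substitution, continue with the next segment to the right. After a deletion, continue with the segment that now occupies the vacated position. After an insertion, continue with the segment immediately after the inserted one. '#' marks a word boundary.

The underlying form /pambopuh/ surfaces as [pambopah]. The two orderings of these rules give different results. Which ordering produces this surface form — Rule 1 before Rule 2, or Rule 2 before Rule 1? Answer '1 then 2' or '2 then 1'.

Order 1 then 2:
  1 Medial Vowel Deletion: [pambopuh] → [pamboph]
  2 Cluster Epenthesis: [pamboph] → [pambopah]
  result: [pambopah]
Order 2 then 1:
  2 Cluster Epenthesis: no change — [pambopuh]
  1 Medial Vowel Deletion: [pambopuh] → [pamboph]
  result: [pamboph]

1 then 2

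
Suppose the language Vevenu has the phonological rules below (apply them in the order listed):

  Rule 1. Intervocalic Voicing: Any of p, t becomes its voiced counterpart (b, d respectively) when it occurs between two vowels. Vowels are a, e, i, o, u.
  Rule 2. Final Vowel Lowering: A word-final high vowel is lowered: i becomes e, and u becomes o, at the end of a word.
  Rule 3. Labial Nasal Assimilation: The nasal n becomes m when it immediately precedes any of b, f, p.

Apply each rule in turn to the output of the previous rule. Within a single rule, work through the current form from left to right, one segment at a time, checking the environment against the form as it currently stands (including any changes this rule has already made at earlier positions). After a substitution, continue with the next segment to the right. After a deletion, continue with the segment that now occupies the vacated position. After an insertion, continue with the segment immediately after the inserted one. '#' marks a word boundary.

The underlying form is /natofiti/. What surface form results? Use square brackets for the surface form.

Rule 1 Intervocalic Voicing: [natofiti] → [nadofidi]
Rule 2 Final Vowel Lowering: [nadofidi] → [nadofide]
Rule 3 Labial Nasal Assimilation: no change — [nadofide]

[nadofide]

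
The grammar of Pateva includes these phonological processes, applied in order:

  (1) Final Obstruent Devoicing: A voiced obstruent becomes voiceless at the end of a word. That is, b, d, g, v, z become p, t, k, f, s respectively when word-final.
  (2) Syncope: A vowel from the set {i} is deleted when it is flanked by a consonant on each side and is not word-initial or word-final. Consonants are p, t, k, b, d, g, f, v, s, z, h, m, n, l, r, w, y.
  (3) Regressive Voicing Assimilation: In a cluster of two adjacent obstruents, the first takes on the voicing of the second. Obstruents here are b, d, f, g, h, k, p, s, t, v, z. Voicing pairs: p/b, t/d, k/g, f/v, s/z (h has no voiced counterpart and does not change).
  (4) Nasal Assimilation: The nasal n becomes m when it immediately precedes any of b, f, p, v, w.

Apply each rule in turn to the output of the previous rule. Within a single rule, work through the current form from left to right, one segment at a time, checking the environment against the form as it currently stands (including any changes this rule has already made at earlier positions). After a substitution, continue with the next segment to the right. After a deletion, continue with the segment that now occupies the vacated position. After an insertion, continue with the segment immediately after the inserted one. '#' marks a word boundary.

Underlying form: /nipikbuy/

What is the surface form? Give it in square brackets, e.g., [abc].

(1) Final Obstruent Devoicing: no change — [nipikbuy]
(2) Syncope: [nipikbuy] → [npkbuy]
(3) Regressive Voicing Assimilation: [npkbuy] → [npgbuy]
(4) Nasal Assimilation: [npgbuy] → [mpgbuy]

[mpgbuy]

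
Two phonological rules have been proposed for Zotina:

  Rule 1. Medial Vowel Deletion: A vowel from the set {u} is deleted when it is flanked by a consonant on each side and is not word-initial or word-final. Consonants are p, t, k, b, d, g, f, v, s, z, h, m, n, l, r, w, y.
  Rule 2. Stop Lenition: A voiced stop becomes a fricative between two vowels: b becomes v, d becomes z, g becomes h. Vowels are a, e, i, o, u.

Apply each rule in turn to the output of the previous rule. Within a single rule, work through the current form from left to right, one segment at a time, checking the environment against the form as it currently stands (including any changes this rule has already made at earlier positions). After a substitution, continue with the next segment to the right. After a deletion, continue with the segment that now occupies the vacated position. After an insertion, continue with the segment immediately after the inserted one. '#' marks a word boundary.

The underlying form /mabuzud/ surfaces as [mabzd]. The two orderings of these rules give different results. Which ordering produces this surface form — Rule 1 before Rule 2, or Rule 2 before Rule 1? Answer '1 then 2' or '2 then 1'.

1 then 2

Order 1 then 2:
  1 Medial Vowel Deletion: [mabuzud] → [mabzd]
  2 Stop Lenition: no change — [mabzd]
  result: [mabzd]
Order 2 then 1:
  2 Stop Lenition: [mabuzud] → [mavuzud]
  1 Medial Vowel Deletion: [mavuzud] → [mavzd]
  result: [mavzd]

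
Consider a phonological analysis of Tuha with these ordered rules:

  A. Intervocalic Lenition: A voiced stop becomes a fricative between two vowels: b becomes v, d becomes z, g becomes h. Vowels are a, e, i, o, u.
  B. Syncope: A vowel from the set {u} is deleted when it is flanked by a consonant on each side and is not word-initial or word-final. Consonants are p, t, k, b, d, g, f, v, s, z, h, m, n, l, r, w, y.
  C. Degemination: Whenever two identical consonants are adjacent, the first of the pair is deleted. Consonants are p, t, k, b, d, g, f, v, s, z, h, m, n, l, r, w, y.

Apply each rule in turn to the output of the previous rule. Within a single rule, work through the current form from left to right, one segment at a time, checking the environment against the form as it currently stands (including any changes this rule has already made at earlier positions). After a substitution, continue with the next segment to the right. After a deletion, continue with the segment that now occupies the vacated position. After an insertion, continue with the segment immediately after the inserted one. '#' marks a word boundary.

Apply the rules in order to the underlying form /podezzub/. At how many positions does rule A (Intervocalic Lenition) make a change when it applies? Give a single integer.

1

A Intervocalic Lenition: [podezzub] → [pozezzub]
B Syncope: [pozezzub] → [pozezzb]
C Degemination: [pozezzb] → [pozezb]
Rule A changed 1 position(s).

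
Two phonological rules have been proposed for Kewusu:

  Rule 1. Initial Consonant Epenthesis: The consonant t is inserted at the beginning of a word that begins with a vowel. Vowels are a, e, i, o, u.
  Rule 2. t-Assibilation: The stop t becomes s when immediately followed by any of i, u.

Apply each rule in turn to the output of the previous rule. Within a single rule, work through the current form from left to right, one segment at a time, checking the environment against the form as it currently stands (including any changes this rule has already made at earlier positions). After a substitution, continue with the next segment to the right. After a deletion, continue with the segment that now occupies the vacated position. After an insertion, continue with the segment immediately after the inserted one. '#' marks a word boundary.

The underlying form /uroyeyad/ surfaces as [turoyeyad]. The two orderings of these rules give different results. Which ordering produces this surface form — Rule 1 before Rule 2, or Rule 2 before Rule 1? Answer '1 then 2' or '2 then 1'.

2 then 1

Order 1 then 2:
  1 Initial Consonant Epenthesis: [uroyeyad] → [turoyeyad]
  2 t-Assibilation: [turoyeyad] → [suroyeyad]
  result: [suroyeyad]
Order 2 then 1:
  2 t-Assibilation: no change — [uroyeyad]
  1 Initial Consonant Epenthesis: [uroyeyad] → [turoyeyad]
  result: [turoyeyad]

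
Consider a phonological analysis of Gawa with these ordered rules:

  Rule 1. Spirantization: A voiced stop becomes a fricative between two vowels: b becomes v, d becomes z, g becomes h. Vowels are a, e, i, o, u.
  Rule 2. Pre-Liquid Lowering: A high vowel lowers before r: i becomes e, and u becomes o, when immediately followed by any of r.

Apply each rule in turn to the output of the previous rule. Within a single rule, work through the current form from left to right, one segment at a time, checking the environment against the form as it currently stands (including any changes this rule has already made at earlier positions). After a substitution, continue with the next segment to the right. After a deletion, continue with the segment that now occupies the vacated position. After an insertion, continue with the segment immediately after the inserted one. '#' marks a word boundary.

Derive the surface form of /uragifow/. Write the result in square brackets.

Rule 1 Spirantization: [uragifow] → [urahifow]
Rule 2 Pre-Liquid Lowering: [urahifow] → [orahifow]

[orahifow]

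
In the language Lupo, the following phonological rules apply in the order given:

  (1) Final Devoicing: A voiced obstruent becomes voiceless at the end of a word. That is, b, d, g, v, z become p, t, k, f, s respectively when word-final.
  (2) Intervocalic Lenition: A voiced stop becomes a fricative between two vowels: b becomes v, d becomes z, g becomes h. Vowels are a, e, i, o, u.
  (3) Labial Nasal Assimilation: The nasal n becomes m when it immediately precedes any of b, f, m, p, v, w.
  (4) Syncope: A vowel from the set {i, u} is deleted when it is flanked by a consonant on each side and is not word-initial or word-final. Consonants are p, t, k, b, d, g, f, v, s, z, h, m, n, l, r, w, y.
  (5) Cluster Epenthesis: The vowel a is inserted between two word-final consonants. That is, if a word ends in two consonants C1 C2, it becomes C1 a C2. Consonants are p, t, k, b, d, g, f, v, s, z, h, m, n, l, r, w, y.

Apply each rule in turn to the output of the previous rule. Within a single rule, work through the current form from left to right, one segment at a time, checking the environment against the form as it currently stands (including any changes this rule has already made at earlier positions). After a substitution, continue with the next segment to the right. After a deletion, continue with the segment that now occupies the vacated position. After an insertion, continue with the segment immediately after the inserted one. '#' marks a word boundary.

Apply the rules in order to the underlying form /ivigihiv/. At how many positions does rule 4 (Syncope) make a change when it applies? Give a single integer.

3

(1) Final Devoicing: [ivigihiv] → [ivigihif]
(2) Intervocalic Lenition: [ivigihif] → [ivihihif]
(3) Labial Nasal Assimilation: no change — [ivihihif]
(4) Syncope: [ivihihif] → [ivhhf]
(5) Cluster Epenthesis: [ivhhf] → [ivhhaf]
Rule 4 changed 3 position(s).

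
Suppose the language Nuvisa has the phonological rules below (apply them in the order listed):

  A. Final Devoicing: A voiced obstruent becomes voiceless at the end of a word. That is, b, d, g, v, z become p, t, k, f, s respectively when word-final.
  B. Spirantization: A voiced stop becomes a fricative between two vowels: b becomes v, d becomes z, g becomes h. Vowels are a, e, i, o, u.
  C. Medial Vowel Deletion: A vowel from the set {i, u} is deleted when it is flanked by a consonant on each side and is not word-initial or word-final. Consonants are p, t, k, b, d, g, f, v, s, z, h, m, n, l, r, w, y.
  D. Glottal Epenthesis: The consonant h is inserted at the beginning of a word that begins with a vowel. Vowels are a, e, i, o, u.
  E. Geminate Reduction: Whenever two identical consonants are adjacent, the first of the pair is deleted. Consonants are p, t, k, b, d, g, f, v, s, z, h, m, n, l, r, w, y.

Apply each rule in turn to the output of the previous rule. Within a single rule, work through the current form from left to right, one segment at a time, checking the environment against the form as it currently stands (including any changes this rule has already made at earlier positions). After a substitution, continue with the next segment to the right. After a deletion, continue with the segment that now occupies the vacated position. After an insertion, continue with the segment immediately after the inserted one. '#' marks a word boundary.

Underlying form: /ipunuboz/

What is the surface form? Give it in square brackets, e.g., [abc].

[hipnvos]

A Final Devoicing: [ipunuboz] → [ipunubos]
B Spirantization: [ipunubos] → [ipunuvos]
C Medial Vowel Deletion: [ipunuvos] → [ipnvos]
D Glottal Epenthesis: [ipnvos] → [hipnvos]
E Geminate Reduction: no change — [hipnvos]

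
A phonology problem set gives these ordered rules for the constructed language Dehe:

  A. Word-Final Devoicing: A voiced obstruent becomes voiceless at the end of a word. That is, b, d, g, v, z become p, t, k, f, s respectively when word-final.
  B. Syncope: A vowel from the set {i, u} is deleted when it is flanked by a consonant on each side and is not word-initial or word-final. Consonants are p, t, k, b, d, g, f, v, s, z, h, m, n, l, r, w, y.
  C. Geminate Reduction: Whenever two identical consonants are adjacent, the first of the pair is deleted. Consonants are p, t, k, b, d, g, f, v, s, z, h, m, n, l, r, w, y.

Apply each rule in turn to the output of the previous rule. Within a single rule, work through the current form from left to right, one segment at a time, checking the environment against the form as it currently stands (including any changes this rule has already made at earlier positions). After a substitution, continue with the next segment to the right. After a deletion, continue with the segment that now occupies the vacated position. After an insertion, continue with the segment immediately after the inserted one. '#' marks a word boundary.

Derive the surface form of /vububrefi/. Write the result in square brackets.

A Word-Final Devoicing: no change — [vububrefi]
B Syncope: [vububrefi] → [vbbrefi]
C Geminate Reduction: [vbbrefi] → [vbrefi]

[vbrefi]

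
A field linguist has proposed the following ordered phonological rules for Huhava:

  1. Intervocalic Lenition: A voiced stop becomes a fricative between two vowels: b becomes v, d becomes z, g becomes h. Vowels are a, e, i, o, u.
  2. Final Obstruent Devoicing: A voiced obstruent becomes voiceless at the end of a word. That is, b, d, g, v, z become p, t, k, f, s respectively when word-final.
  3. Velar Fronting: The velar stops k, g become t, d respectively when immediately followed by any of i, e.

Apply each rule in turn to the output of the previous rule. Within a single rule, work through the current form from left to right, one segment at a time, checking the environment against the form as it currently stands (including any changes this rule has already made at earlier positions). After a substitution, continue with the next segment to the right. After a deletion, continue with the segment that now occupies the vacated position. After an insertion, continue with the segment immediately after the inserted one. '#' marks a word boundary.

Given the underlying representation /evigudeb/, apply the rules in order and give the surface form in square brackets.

[evihuzep]

1 Intervocalic Lenition: [evigudeb] → [evihuzeb]
2 Final Obstruent Devoicing: [evihuzeb] → [evihuzep]
3 Velar Fronting: no change — [evihuzep]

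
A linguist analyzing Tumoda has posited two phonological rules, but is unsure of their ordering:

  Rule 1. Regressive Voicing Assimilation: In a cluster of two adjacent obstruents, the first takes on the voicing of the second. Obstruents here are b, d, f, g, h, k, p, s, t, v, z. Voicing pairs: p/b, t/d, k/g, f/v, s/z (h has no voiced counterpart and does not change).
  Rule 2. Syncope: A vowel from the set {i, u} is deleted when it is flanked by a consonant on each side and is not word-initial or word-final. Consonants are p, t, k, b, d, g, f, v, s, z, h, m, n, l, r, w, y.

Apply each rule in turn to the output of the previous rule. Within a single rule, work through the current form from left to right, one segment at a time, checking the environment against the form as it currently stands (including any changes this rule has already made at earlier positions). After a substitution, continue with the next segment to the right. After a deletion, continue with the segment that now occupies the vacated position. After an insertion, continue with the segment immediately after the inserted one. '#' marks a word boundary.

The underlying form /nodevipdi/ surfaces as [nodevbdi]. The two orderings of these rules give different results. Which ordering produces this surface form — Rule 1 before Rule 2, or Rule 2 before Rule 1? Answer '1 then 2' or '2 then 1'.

Order 1 then 2:
  1 Regressive Voicing Assimilation: [nodevipdi] → [nodevibdi]
  2 Syncope: [nodevibdi] → [nodevbdi]
  result: [nodevbdi]
Order 2 then 1:
  2 Syncope: [nodevipdi] → [nodevpdi]
  1 Regressive Voicing Assimilation: [nodevpdi] → [nodefbdi]
  result: [nodefbdi]

1 then 2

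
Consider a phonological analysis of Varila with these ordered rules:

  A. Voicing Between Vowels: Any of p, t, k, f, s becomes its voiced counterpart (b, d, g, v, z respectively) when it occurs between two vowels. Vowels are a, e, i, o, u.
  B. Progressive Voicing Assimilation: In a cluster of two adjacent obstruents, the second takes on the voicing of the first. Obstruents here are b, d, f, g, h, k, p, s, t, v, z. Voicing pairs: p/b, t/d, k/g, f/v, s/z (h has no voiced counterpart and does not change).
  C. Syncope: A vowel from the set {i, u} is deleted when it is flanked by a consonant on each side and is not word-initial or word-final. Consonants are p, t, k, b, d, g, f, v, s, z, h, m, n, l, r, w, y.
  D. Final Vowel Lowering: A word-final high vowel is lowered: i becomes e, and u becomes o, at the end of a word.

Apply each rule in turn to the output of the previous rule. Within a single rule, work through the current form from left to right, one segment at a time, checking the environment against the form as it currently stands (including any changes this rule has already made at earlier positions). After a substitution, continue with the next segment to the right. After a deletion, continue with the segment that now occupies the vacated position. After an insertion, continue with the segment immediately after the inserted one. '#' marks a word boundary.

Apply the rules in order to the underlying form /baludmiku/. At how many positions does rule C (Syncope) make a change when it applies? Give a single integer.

2

A Voicing Between Vowels: [baludmiku] → [baludmigu]
B Progressive Voicing Assimilation: no change — [baludmigu]
C Syncope: [baludmigu] → [baldmgu]
D Final Vowel Lowering: [baldmgu] → [baldmgo]
Rule C changed 2 position(s).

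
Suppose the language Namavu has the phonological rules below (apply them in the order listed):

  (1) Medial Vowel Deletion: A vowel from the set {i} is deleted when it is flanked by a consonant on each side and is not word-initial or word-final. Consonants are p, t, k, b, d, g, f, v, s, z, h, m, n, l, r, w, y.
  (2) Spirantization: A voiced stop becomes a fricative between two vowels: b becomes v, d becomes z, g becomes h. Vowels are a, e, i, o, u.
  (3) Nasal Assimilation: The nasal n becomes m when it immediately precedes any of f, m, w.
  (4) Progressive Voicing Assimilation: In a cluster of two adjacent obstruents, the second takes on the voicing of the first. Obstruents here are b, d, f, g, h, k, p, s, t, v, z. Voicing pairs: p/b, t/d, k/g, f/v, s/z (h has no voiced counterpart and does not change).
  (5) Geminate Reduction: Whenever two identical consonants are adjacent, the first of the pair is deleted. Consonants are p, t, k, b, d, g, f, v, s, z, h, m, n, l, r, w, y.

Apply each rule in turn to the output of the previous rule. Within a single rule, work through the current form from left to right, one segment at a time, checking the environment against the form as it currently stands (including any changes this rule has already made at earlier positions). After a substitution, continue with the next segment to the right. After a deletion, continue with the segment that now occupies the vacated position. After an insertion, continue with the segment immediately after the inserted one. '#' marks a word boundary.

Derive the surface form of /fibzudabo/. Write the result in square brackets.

(1) Medial Vowel Deletion: [fibzudabo] → [fbzudabo]
(2) Spirantization: [fbzudabo] → [fbzuzavo]
(3) Nasal Assimilation: no change — [fbzuzavo]
(4) Progressive Voicing Assimilation: [fbzuzavo] → [fpsuzavo]
(5) Geminate Reduction: no change — [fpsuzavo]

[fpsuzavo]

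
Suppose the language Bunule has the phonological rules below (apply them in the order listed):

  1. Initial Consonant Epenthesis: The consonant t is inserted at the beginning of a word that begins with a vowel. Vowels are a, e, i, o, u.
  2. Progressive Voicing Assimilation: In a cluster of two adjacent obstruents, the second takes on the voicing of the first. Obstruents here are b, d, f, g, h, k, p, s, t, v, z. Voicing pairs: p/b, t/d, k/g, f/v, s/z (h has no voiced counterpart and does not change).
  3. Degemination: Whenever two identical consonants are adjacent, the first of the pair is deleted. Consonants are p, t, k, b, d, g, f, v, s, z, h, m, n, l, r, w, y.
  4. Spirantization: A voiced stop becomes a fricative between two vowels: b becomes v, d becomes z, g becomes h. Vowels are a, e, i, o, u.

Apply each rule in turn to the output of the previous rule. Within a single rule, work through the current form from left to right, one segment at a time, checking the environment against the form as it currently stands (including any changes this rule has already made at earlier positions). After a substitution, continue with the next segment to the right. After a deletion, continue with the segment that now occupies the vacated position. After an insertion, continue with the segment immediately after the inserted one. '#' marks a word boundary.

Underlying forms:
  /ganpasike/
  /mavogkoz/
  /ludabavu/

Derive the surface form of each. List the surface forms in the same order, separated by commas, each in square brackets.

/ganpasike/:
  1 Initial Consonant Epenthesis: no change — [ganpasike]
  2 Progressive Voicing Assimilation: no change — [ganpasike]
  3 Degemination: no change — [ganpasike]
  4 Spirantization: no change — [ganpasike]
/mavogkoz/:
  1 Initial Consonant Epenthesis: no change — [mavogkoz]
  2 Progressive Voicing Assimilation: [mavogkoz] → [mavoggoz]
  3 Degemination: [mavoggoz] → [mavogoz]
  4 Spirantization: [mavogoz] → [mavohoz]
/ludabavu/:
  1 Initial Consonant Epenthesis: no change — [ludabavu]
  2 Progressive Voicing Assimilation: no change — [ludabavu]
  3 Degemination: no change — [ludabavu]
  4 Spirantization: [ludabavu] → [luzavavu]

[ganpasike], [mavohoz], [luzavavu]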